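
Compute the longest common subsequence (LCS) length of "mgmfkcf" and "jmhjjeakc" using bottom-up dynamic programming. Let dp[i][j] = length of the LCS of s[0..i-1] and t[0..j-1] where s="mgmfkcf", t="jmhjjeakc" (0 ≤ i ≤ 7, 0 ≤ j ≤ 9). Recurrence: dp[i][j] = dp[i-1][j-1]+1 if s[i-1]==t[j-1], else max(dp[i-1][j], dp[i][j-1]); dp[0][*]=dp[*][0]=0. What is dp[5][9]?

   ''  j  m  h  j  j  e  a  k  c
''  0  0  0  0  0  0  0  0  0  0
 m  0  0  1  1  1  1  1  1  1  1
 g  0  0  1  1  1  1  1  1  1  1
 m  0  0  1  1  1  1  1  1  1  1
 f  0  0  1  1  1  1  1  1  1  1
 k  0  0  1  1  1  1  1  1  2  2
 c  0  0  1  1  1  1  1  1  2  3
 f  0  0  1  1  1  1  1  1  2  3

2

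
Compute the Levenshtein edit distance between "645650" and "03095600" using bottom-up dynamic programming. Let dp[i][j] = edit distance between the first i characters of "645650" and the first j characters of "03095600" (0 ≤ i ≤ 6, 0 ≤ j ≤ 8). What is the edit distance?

   ''  0  3  0  9  5  6  0  0
''  0  1  2  3  4  5  6  7  8
 6  1  1  2  3  4  5  5  6  7
 4  2  2  2  3  4  5  6  6  7
 5  3  3  3  3  4  4  5  6  7
 6  4  4  4  4  4  5  4  5  6
 5  5  5  5  5  5  4  5  5  6
 0  6  5  6  5  6  5  5  5  5

5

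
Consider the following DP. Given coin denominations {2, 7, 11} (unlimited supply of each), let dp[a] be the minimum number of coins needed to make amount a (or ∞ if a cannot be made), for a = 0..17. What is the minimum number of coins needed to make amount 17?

4

 a  0  1  2  3  4  5  6  7  8  9 10 11 12 13 14 15 16 17
dp  0  -  1  -  2  -  3  1  4  2  5  1  6  2  2  3  3  4
(- denotes ∞ / unreachable)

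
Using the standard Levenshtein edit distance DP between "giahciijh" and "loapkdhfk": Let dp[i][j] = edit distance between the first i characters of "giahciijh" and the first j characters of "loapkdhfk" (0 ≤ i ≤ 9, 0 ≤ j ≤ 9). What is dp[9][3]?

8

   ''  l  o  a  p  k  d  h  f  k
''  0  1  2  3  4  5  6  7  8  9
 g  1  1  2  3  4  5  6  7  8  9
 i  2  2  2  3  4  5  6  7  8  9
 a  3  3  3  2  3  4  5  6  7  8
 h  4  4  4  3  3  4  5  5  6  7
 c  5  5  5  4  4  4  5  6  6  7
 i  6  6  6  5  5  5  5  6  7  7
 i  7  7  7  6  6  6  6  6  7  8
 j  8  8  8  7  7  7  7  7  7  8
 h  9  9  9  8  8  8  8  7  8  8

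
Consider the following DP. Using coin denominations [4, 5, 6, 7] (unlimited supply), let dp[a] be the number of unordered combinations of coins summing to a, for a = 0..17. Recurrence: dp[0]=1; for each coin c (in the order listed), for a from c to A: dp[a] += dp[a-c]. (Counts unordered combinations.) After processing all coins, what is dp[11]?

after  coin     0     1     2     3     4     5     6     7     8     9    10    11    12    13    14    15    16    17
          4     1     0     0     0     1     0     0     0     1     0     0     0     1     0     0     0     1     0
          5     1     0     0     0     1     1     0     0     1     1     1     0     1     1     1     1     1     1
          6     1     0     0     0     1     1     1     0     1     1     2     1     2     1     2     2     3     2
          7     1     0     0     0     1     1     1     1     1     1     2     2     3     2     3     3     4     4

2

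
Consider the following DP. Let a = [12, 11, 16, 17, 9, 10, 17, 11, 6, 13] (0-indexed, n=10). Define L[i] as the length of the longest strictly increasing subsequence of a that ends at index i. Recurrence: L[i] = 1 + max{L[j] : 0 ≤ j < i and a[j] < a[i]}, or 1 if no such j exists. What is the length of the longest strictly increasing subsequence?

   i    0    1    2    3    4    5    6    7    8    9
a[i]   12   11   16   17    9   10   17   11    6   13
L[i]    1    1    2    3    1    2    3    3    1    4

4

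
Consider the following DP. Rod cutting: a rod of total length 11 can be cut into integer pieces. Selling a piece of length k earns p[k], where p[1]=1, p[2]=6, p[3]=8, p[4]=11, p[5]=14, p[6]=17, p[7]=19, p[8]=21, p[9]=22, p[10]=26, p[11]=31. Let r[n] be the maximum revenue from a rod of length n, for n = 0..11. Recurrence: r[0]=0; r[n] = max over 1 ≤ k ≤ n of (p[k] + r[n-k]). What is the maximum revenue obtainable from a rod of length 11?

32

   n    0    1    2    3    4    5    6    7    8    9   10   11
r[n]    0    1    6    8   12   14   18   20   24   26   30   32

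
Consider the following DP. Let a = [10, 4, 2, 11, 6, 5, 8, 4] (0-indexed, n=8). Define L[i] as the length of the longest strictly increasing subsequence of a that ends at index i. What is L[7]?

   i    0    1    2    3    4    5    6    7
a[i]   10    4    2   11    6    5    8    4
L[i]    1    1    1    2    2    2    3    2

2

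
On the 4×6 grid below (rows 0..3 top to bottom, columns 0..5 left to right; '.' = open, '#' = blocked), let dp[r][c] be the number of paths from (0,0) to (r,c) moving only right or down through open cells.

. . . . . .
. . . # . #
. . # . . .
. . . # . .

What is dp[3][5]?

2

r\c   0   1   2   3   4   5
  0   1   1   1   1   1   1
  1   1   2   3   0   1   0
  2   1   3   0   0   1   1
  3   1   4   4   0   1   2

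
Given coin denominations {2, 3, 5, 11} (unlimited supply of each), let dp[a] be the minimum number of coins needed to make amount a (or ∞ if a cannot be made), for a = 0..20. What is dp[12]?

 a  0  1  2  3  4  5  6  7  8  9 10 11 12 13 14 15 16 17 18 19 20
dp  0  -  1  1  2  1  2  2  2  3  2  1  3  2  2  3  2  3  3  3  4
(- denotes ∞ / unreachable)

3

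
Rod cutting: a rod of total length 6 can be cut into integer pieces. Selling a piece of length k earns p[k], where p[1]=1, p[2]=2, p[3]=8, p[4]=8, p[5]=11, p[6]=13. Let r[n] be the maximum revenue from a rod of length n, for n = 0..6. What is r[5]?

   n    0    1    2    3    4    5    6
r[n]    0    1    2    8    9   11   16

11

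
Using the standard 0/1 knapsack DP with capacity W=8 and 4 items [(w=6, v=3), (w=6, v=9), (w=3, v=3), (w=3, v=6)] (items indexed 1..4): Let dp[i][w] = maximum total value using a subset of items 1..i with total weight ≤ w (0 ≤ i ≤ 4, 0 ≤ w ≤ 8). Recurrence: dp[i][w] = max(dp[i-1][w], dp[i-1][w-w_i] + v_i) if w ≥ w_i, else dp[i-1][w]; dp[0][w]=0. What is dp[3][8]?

9

i\w   0   1   2   3   4   5   6   7   8
  0   0   0   0   0   0   0   0   0   0
  1   0   0   0   0   0   0   3   3   3
  2   0   0   0   0   0   0   9   9   9
  3   0   0   0   3   3   3   9   9   9
  4   0   0   0   6   6   6   9   9   9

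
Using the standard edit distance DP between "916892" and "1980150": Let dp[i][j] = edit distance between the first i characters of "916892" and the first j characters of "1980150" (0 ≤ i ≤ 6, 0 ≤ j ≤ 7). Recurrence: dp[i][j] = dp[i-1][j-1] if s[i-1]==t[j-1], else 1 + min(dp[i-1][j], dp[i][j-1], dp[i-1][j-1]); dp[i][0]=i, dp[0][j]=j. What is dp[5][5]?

   ''  1  9  8  0  1  5  0
''  0  1  2  3  4  5  6  7
 9  1  1  1  2  3  4  5  6
 1  2  1  2  2  3  3  4  5
 6  3  2  2  3  3  4  4  5
 8  4  3  3  2  3  4  5  5
 9  5  4  3  3  3  4  5  6
 2  6  5  4  4  4  4  5  6

4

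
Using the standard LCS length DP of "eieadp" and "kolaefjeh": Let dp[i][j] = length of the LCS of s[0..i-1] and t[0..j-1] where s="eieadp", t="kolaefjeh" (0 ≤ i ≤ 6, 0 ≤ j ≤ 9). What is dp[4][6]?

1

   ''  k  o  l  a  e  f  j  e  h
''  0  0  0  0  0  0  0  0  0  0
 e  0  0  0  0  0  1  1  1  1  1
 i  0  0  0  0  0  1  1  1  1  1
 e  0  0  0  0  0  1  1  1  2  2
 a  0  0  0  0  1  1  1  1  2  2
 d  0  0  0  0  1  1  1  1  2  2
 p  0  0  0  0  1  1  1  1  2  2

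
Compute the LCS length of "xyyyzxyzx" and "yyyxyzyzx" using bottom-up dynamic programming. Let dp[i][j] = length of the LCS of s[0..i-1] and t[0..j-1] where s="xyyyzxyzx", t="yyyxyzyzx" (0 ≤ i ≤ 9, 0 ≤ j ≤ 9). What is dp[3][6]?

2

   ''  y  y  y  x  y  z  y  z  x
''  0  0  0  0  0  0  0  0  0  0
 x  0  0  0  0  1  1  1  1  1  1
 y  0  1  1  1  1  2  2  2  2  2
 y  0  1  2  2  2  2  2  3  3  3
 y  0  1  2  3  3  3  3  3  3  3
 z  0  1  2  3  3  3  4  4  4  4
 x  0  1  2  3  4  4  4  4  4  5
 y  0  1  2  3  4  5  5  5  5  5
 z  0  1  2  3  4  5  6  6  6  6
 x  0  1  2  3  4  5  6  6  6  7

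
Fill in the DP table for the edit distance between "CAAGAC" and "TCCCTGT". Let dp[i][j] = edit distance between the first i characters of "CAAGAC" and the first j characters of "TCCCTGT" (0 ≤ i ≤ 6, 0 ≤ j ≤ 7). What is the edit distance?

6

   ''  T  C  C  C  T  G  T
''  0  1  2  3  4  5  6  7
 C  1  1  1  2  3  4  5  6
 A  2  2  2  2  3  4  5  6
 A  3  3  3  3  3  4  5  6
 G  4  4  4  4  4  4  4  5
 A  5  5  5  5  5  5  5  5
 C  6  6  5  5  5  6  6  6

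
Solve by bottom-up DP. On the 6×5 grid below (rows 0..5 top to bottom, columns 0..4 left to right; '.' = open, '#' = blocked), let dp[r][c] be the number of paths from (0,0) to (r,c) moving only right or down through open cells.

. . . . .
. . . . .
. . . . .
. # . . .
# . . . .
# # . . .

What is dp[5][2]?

6

r\c   0   1   2   3   4
  0   1   1   1   1   1
  1   1   2   3   4   5
  2   1   3   6  10  15
  3   1   0   6  16  31
  4   0   0   6  22  53
  5   0   0   6  28  81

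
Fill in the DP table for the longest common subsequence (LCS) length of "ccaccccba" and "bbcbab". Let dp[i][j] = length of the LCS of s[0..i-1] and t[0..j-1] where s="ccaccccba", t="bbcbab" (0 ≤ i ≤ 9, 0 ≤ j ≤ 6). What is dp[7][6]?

2

   ''  b  b  c  b  a  b
''  0  0  0  0  0  0  0
 c  0  0  0  1  1  1  1
 c  0  0  0  1  1  1  1
 a  0  0  0  1  1  2  2
 c  0  0  0  1  1  2  2
 c  0  0  0  1  1  2  2
 c  0  0  0  1  1  2  2
 c  0  0  0  1  1  2  2
 b  0  1  1  1  2  2  3
 a  0  1  1  1  2  3  3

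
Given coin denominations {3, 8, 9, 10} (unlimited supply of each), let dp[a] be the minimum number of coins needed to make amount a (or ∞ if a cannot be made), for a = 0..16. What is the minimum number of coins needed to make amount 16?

 a  0  1  2  3  4  5  6  7  8  9 10 11 12 13 14 15 16
dp  0  -  -  1  -  -  2  -  1  1  1  2  2  2  3  3  2
(- denotes ∞ / unreachable)

2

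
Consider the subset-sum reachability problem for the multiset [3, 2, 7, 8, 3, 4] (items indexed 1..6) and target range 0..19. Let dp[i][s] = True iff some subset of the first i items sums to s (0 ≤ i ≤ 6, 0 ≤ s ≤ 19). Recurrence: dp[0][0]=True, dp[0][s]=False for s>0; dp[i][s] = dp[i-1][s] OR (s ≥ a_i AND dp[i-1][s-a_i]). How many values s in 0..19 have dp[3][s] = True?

8

i\s   0   1   2   3   4   5   6   7   8   9  10  11  12  13  14  15  16  17  18  19
  0   T   F   F   F   F   F   F   F   F   F   F   F   F   F   F   F   F   F   F   F
  1   T   F   F   T   F   F   F   F   F   F   F   F   F   F   F   F   F   F   F   F
  2   T   F   T   T   F   T   F   F   F   F   F   F   F   F   F   F   F   F   F   F
  3   T   F   T   T   F   T   F   T   F   T   T   F   T   F   F   F   F   F   F   F
  4   T   F   T   T   F   T   F   T   T   T   T   T   T   T   F   T   F   T   T   F
  5   T   F   T   T   F   T   T   T   T   T   T   T   T   T   T   T   T   T   T   F
  6   T   F   T   T   T   T   T   T   T   T   T   T   T   T   T   T   T   T   T   T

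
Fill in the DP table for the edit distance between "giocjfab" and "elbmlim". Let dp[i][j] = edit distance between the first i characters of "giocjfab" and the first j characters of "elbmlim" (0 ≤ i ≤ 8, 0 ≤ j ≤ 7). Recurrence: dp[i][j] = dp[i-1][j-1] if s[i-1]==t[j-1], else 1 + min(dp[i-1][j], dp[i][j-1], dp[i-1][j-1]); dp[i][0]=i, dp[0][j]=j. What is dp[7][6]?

   ''  e  l  b  m  l  i  m
''  0  1  2  3  4  5  6  7
 g  1  1  2  3  4  5  6  7
 i  2  2  2  3  4  5  5  6
 o  3  3  3  3  4  5  6  6
 c  4  4  4  4  4  5  6  7
 j  5  5  5  5  5  5  6  7
 f  6  6  6  6  6  6  6  7
 a  7  7  7  7  7  7  7  7
 b  8  8  8  7  8  8  8  8

7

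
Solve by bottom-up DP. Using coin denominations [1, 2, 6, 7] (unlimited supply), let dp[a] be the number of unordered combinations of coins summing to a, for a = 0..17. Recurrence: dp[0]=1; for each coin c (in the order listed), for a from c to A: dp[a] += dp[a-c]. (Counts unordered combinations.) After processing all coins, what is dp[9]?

after  coin     0     1     2     3     4     5     6     7     8     9    10    11    12    13    14    15    16    17
          1     1     1     1     1     1     1     1     1     1     1     1     1     1     1     1     1     1     1
          2     1     1     2     2     3     3     4     4     5     5     6     6     7     7     8     8     9     9
          6     1     1     2     2     3     3     5     5     7     7     9     9    12    12    15    15    18    18
          7     1     1     2     2     3     3     5     6     8     9    11    12    15    17    21    23    27    29

9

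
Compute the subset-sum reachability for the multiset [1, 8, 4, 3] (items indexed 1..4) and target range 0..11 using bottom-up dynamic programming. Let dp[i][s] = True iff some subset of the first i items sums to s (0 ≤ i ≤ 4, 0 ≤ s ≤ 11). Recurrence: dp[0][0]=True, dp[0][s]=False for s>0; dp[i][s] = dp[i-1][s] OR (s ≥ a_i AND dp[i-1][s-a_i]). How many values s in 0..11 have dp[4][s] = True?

9

i\s   0   1   2   3   4   5   6   7   8   9  10  11
  0   T   F   F   F   F   F   F   F   F   F   F   F
  1   T   T   F   F   F   F   F   F   F   F   F   F
  2   T   T   F   F   F   F   F   F   T   T   F   F
  3   T   T   F   F   T   T   F   F   T   T   F   F
  4   T   T   F   T   T   T   F   T   T   T   F   T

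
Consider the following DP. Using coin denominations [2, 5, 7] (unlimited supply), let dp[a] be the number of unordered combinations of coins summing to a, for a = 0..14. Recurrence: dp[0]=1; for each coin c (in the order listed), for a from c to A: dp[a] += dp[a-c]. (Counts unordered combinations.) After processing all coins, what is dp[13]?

2

after  coin     0     1     2     3     4     5     6     7     8     9    10    11    12    13    14
          2     1     0     1     0     1     0     1     0     1     0     1     0     1     0     1
          5     1     0     1     0     1     1     1     1     1     1     2     1     2     1     2
          7     1     0     1     0     1     1     1     2     1     2     2     2     3     2     4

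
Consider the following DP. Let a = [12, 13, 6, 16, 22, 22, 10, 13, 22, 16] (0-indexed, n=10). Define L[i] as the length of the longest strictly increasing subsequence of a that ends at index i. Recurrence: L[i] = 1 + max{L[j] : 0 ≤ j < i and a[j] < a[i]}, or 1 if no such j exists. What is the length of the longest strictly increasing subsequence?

   i    0    1    2    3    4    5    6    7    8    9
a[i]   12   13    6   16   22   22   10   13   22   16
L[i]    1    2    1    3    4    4    2    3    4    4

4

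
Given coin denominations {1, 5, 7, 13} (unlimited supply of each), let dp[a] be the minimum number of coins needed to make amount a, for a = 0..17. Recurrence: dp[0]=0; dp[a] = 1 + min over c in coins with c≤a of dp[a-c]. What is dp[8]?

 a  0  1  2  3  4  5  6  7  8  9 10 11 12 13 14 15 16 17
dp  0  1  2  3  4  1  2  1  2  3  2  3  2  1  2  3  4  3

2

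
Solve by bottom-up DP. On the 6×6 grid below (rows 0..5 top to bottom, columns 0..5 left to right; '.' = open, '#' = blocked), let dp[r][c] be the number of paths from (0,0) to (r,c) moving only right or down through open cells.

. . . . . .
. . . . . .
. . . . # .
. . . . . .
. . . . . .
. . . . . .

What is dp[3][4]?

20

r\c   0   1   2   3   4   5
  0   1   1   1   1   1   1
  1   1   2   3   4   5   6
  2   1   3   6  10   0   6
  3   1   4  10  20  20  26
  4   1   5  15  35  55  81
  5   1   6  21  56 111 192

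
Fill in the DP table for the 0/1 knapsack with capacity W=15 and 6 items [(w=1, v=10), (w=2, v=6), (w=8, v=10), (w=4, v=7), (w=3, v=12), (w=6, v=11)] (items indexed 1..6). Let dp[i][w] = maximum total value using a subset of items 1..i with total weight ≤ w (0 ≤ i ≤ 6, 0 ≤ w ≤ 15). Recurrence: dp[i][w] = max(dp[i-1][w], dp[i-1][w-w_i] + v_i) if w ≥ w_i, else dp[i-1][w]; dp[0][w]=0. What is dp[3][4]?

i\w   0   1   2   3   4   5   6   7   8   9  10  11  12  13  14  15
  0   0   0   0   0   0   0   0   0   0   0   0   0   0   0   0   0
  1   0  10  10  10  10  10  10  10  10  10  10  10  10  10  10  10
  2   0  10  10  16  16  16  16  16  16  16  16  16  16  16  16  16
  3   0  10  10  16  16  16  16  16  16  20  20  26  26  26  26  26
  4   0  10  10  16  16  17  17  23  23  23  23  26  26  27  27  33
  5   0  10  10  16  22  22  28  28  29  29  35  35  35  35  38  38
  6   0  10  10  16  22  22  28  28  29  29  35  35  39  39  40  40

16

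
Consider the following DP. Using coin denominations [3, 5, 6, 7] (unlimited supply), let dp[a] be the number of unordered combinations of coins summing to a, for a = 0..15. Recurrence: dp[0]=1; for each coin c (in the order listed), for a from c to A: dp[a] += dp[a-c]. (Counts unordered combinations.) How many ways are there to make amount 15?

after  coin     0     1     2     3     4     5     6     7     8     9    10    11    12    13    14    15
          3     1     0     0     1     0     0     1     0     0     1     0     0     1     0     0     1
          5     1     0     0     1     0     1     1     0     1     1     1     1     1     1     1     2
          6     1     0     0     1     0     1     2     0     1     2     1     2     3     1     2     4
          7     1     0     0     1     0     1     2     1     1     2     2     2     4     3     3     5

5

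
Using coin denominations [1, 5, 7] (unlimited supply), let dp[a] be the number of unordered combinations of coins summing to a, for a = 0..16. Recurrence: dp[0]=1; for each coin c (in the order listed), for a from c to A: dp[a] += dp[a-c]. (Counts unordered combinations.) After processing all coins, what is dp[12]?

5

after  coin     0     1     2     3     4     5     6     7     8     9    10    11    12    13    14    15    16
          1     1     1     1     1     1     1     1     1     1     1     1     1     1     1     1     1     1
          5     1     1     1     1     1     2     2     2     2     2     3     3     3     3     3     4     4
          7     1     1     1     1     1     2     2     3     3     3     4     4     5     5     6     7     7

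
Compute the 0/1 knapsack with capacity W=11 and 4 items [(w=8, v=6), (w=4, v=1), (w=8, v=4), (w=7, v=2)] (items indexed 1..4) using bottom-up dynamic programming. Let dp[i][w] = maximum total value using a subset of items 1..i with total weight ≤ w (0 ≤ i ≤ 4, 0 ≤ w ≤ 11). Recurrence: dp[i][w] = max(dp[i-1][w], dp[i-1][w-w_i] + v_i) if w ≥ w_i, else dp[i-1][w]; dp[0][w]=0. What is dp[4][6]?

i\w   0   1   2   3   4   5   6   7   8   9  10  11
  0   0   0   0   0   0   0   0   0   0   0   0   0
  1   0   0   0   0   0   0   0   0   6   6   6   6
  2   0   0   0   0   1   1   1   1   6   6   6   6
  3   0   0   0   0   1   1   1   1   6   6   6   6
  4   0   0   0   0   1   1   1   2   6   6   6   6

1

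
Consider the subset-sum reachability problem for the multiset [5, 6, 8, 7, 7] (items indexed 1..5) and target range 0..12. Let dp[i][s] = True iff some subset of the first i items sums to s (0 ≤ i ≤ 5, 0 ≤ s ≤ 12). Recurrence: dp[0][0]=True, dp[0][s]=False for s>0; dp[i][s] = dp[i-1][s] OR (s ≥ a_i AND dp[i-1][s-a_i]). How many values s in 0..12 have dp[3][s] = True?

5

i\s   0   1   2   3   4   5   6   7   8   9  10  11  12
  0   T   F   F   F   F   F   F   F   F   F   F   F   F
  1   T   F   F   F   F   T   F   F   F   F   F   F   F
  2   T   F   F   F   F   T   T   F   F   F   F   T   F
  3   T   F   F   F   F   T   T   F   T   F   F   T   F
  4   T   F   F   F   F   T   T   T   T   F   F   T   T
  5   T   F   F   F   F   T   T   T   T   F   F   T   T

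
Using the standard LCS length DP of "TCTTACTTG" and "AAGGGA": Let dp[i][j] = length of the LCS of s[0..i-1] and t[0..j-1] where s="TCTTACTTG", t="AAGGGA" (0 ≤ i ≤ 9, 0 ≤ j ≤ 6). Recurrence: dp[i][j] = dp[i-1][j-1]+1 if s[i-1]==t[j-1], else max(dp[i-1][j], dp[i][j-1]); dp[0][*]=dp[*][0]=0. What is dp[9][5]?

2

   ''  A  A  G  G  G  A
''  0  0  0  0  0  0  0
 T  0  0  0  0  0  0  0
 C  0  0  0  0  0  0  0
 T  0  0  0  0  0  0  0
 T  0  0  0  0  0  0  0
 A  0  1  1  1  1  1  1
 C  0  1  1  1  1  1  1
 T  0  1  1  1  1  1  1
 T  0  1  1  1  1  1  1
 G  0  1  1  2  2  2  2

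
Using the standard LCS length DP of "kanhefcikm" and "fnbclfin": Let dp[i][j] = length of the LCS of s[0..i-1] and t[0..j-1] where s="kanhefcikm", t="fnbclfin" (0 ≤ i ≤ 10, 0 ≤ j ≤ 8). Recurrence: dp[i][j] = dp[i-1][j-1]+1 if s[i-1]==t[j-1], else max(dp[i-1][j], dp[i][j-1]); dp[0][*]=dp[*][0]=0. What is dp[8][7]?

3

   ''  f  n  b  c  l  f  i  n
''  0  0  0  0  0  0  0  0  0
 k  0  0  0  0  0  0  0  0  0
 a  0  0  0  0  0  0  0  0  0
 n  0  0  1  1  1  1  1  1  1
 h  0  0  1  1  1  1  1  1  1
 e  0  0  1  1  1  1  1  1  1
 f  0  1  1  1  1  1  2  2  2
 c  0  1  1  1  2  2  2  2  2
 i  0  1  1  1  2  2  2  3  3
 k  0  1  1  1  2  2  2  3  3
 m  0  1  1  1  2  2  2  3  3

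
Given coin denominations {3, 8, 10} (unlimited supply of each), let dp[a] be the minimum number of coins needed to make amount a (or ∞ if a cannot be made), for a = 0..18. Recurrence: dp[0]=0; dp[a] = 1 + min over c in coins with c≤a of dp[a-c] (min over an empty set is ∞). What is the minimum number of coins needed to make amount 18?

 a  0  1  2  3  4  5  6  7  8  9 10 11 12 13 14 15 16 17 18
dp  0  -  -  1  -  -  2  -  1  3  1  2  4  2  3  5  2  4  2
(- denotes ∞ / unreachable)

2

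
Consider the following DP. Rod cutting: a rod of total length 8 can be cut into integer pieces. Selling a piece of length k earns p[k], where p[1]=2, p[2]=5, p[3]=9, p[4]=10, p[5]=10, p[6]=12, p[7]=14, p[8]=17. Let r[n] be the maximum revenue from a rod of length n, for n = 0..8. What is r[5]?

   n    0    1    2    3    4    5    6    7    8
r[n]    0    2    5    9   11   14   18   20   23

14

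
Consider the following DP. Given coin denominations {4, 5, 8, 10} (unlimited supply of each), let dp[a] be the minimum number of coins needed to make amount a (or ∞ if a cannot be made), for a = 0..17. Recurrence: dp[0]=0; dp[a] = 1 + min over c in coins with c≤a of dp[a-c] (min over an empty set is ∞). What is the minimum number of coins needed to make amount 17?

3

 a  0  1  2  3  4  5  6  7  8  9 10 11 12 13 14 15 16 17
dp  0  -  -  -  1  1  -  -  1  2  1  -  2  2  2  2  2  3
(- denotes ∞ / unreachable)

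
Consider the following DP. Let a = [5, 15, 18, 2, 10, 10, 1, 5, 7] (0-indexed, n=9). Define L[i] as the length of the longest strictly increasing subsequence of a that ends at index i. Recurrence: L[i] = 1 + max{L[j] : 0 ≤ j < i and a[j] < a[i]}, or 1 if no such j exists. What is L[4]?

   i    0    1    2    3    4    5    6    7    8
a[i]    5   15   18    2   10   10    1    5    7
L[i]    1    2    3    1    2    2    1    2    3

2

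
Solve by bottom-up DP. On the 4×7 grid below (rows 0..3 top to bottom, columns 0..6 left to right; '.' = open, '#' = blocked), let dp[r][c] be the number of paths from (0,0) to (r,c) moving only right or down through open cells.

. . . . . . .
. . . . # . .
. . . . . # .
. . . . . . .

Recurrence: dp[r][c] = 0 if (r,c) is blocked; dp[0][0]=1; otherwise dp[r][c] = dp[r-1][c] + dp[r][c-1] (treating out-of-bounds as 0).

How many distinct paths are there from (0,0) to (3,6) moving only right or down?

32

r\c   0   1   2   3   4   5   6
  0   1   1   1   1   1   1   1
  1   1   2   3   4   0   1   2
  2   1   3   6  10  10   0   2
  3   1   4  10  20  30  30  32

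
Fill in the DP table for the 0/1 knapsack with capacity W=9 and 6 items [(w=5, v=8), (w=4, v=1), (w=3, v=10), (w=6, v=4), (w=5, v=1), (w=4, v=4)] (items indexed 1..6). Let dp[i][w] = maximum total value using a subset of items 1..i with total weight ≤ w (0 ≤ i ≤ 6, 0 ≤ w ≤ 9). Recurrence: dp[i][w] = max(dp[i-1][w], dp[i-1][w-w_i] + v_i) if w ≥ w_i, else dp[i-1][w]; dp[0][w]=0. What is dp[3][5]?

i\w   0   1   2   3   4   5   6   7   8   9
  0   0   0   0   0   0   0   0   0   0   0
  1   0   0   0   0   0   8   8   8   8   8
  2   0   0   0   0   1   8   8   8   8   9
  3   0   0   0  10  10  10  10  11  18  18
  4   0   0   0  10  10  10  10  11  18  18
  5   0   0   0  10  10  10  10  11  18  18
  6   0   0   0  10  10  10  10  14  18  18

10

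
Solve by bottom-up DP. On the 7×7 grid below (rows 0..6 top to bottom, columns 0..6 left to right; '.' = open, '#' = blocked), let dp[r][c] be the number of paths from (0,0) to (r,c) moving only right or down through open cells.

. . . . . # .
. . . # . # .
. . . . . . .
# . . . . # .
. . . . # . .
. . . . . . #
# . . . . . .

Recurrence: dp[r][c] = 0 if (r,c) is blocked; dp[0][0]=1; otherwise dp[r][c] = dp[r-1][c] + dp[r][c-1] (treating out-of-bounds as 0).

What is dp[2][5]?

7

r\c   0   1   2   3   4   5   6
  0   1   1   1   1   1   0   0
  1   1   2   3   0   1   0   0
  2   1   3   6   6   7   7   7
  3   0   3   9  15  22   0   7
  4   0   3  12  27   0   0   7
  5   0   3  15  42  42  42   0
  6   0   3  18  60 102 144 144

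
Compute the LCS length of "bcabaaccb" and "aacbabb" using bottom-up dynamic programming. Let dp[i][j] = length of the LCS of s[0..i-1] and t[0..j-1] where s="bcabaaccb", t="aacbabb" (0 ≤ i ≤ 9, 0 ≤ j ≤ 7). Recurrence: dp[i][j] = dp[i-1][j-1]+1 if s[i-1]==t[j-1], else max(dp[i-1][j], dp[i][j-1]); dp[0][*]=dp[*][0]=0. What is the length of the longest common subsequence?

4

   ''  a  a  c  b  a  b  b
''  0  0  0  0  0  0  0  0
 b  0  0  0  0  1  1  1  1
 c  0  0  0  1  1  1  1  1
 a  0  1  1  1  1  2  2  2
 b  0  1  1  1  2  2  3  3
 a  0  1  2  2  2  3  3  3
 a  0  1  2  2  2  3  3  3
 c  0  1  2  3  3  3  3  3
 c  0  1  2  3  3  3  3  3
 b  0  1  2  3  4  4  4  4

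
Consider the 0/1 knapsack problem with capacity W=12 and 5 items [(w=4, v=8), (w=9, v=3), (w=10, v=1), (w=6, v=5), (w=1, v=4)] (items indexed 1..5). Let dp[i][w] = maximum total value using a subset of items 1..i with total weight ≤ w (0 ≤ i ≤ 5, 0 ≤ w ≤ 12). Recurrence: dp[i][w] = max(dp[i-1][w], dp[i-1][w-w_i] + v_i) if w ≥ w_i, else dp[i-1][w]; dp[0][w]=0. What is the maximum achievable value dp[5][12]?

17

i\w   0   1   2   3   4   5   6   7   8   9  10  11  12
  0   0   0   0   0   0   0   0   0   0   0   0   0   0
  1   0   0   0   0   8   8   8   8   8   8   8   8   8
  2   0   0   0   0   8   8   8   8   8   8   8   8   8
  3   0   0   0   0   8   8   8   8   8   8   8   8   8
  4   0   0   0   0   8   8   8   8   8   8  13  13  13
  5   0   4   4   4   8  12  12  12  12  12  13  17  17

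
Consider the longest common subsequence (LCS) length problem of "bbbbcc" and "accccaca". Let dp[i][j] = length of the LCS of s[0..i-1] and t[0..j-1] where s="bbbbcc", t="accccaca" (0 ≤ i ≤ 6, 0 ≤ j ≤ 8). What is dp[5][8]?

1

   ''  a  c  c  c  c  a  c  a
''  0  0  0  0  0  0  0  0  0
 b  0  0  0  0  0  0  0  0  0
 b  0  0  0  0  0  0  0  0  0
 b  0  0  0  0  0  0  0  0  0
 b  0  0  0  0  0  0  0  0  0
 c  0  0  1  1  1  1  1  1  1
 c  0  0  1  2  2  2  2  2  2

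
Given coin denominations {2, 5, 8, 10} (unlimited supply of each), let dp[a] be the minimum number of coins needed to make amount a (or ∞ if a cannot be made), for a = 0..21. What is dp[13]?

2

 a  0  1  2  3  4  5  6  7  8  9 10 11 12 13 14 15 16 17 18 19 20 21
dp  0  -  1  -  2  1  3  2  1  3  1  4  2  2  3  2  2  3  2  4  2  3
(- denotes ∞ / unreachable)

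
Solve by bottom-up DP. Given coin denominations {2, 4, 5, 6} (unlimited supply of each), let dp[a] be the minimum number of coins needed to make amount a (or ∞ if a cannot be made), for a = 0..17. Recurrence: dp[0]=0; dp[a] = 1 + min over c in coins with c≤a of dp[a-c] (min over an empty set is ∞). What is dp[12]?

 a  0  1  2  3  4  5  6  7  8  9 10 11 12 13 14 15 16 17
dp  0  -  1  -  1  1  1  2  2  2  2  2  2  3  3  3  3  3
(- denotes ∞ / unreachable)

2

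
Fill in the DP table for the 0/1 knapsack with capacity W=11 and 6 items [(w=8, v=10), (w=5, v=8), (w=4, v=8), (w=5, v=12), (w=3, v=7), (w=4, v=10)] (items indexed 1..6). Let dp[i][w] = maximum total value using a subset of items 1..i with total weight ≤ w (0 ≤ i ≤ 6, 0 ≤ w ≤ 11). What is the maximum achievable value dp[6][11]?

i\w   0   1   2   3   4   5   6   7   8   9  10  11
  0   0   0   0   0   0   0   0   0   0   0   0   0
  1   0   0   0   0   0   0   0   0  10  10  10  10
  2   0   0   0   0   0   8   8   8  10  10  10  10
  3   0   0   0   0   8   8   8   8  10  16  16  16
  4   0   0   0   0   8  12  12  12  12  20  20  20
  5   0   0   0   7   8  12  12  15  19  20  20  20
  6   0   0   0   7  10  12  12  17  19  22  22  25

25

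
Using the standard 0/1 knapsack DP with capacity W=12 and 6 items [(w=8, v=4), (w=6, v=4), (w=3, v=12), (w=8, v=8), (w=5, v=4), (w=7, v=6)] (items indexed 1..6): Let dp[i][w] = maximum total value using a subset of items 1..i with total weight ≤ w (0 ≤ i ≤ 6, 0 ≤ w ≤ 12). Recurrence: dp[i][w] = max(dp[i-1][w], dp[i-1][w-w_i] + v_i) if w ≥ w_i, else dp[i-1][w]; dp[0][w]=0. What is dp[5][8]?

i\w   0   1   2   3   4   5   6   7   8   9  10  11  12
  0   0   0   0   0   0   0   0   0   0   0   0   0   0
  1   0   0   0   0   0   0   0   0   4   4   4   4   4
  2   0   0   0   0   0   0   4   4   4   4   4   4   4
  3   0   0   0  12  12  12  12  12  12  16  16  16  16
  4   0   0   0  12  12  12  12  12  12  16  16  20  20
  5   0   0   0  12  12  12  12  12  16  16  16  20  20
  6   0   0   0  12  12  12  12  12  16  16  18  20  20

16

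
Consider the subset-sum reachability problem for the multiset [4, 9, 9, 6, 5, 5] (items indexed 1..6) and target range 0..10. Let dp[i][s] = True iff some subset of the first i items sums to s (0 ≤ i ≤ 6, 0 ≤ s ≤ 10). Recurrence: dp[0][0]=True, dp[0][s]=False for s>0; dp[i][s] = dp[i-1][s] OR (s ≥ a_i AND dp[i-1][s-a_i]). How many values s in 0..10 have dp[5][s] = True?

i\s   0   1   2   3   4   5   6   7   8   9  10
  0   T   F   F   F   F   F   F   F   F   F   F
  1   T   F   F   F   T   F   F   F   F   F   F
  2   T   F   F   F   T   F   F   F   F   T   F
  3   T   F   F   F   T   F   F   F   F   T   F
  4   T   F   F   F   T   F   T   F   F   T   T
  5   T   F   F   F   T   T   T   F   F   T   T
  6   T   F   F   F   T   T   T   F   F   T   T

6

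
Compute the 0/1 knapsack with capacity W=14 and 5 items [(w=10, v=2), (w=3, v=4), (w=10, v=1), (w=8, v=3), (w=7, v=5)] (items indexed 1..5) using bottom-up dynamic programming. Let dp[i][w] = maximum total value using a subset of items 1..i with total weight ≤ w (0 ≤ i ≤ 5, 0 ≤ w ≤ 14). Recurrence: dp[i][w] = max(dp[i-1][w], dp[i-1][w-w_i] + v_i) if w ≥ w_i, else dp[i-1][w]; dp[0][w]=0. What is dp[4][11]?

7

i\w   0   1   2   3   4   5   6   7   8   9  10  11  12  13  14
  0   0   0   0   0   0   0   0   0   0   0   0   0   0   0   0
  1   0   0   0   0   0   0   0   0   0   0   2   2   2   2   2
  2   0   0   0   4   4   4   4   4   4   4   4   4   4   6   6
  3   0   0   0   4   4   4   4   4   4   4   4   4   4   6   6
  4   0   0   0   4   4   4   4   4   4   4   4   7   7   7   7
  5   0   0   0   4   4   4   4   5   5   5   9   9   9   9   9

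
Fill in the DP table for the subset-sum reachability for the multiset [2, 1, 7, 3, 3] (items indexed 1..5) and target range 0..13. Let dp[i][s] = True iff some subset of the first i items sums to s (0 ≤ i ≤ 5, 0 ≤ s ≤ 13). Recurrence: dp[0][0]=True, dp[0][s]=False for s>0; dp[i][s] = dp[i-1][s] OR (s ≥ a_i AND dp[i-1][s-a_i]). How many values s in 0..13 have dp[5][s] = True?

i\s   0   1   2   3   4   5   6   7   8   9  10  11  12  13
  0   T   F   F   F   F   F   F   F   F   F   F   F   F   F
  1   T   F   T   F   F   F   F   F   F   F   F   F   F   F
  2   T   T   T   T   F   F   F   F   F   F   F   F   F   F
  3   T   T   T   T   F   F   F   T   T   T   T   F   F   F
  4   T   T   T   T   T   T   T   T   T   T   T   T   T   T
  5   T   T   T   T   T   T   T   T   T   T   T   T   T   T

14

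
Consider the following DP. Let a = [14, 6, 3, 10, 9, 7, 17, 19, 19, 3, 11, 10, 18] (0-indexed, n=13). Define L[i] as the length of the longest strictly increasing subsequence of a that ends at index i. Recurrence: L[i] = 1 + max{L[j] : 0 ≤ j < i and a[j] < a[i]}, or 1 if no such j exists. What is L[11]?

3

   i    0    1    2    3    4    5    6    7    8    9   10   11   12
a[i]   14    6    3   10    9    7   17   19   19    3   11   10   18
L[i]    1    1    1    2    2    2    3    4    4    1    3    3    4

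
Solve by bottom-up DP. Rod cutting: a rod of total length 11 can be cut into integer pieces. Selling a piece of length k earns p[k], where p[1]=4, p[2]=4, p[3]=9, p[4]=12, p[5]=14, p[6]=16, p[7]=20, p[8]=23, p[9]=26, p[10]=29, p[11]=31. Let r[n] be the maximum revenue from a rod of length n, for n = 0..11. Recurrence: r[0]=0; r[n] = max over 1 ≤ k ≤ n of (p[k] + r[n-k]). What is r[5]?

20

   n    0    1    2    3    4    5    6    7    8    9   10   11
r[n]    0    4    8   12   16   20   24   28   32   36   40   44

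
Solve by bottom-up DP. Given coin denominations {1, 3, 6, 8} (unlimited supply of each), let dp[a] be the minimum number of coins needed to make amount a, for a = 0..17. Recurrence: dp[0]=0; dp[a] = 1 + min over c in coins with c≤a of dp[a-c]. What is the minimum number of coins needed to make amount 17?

 a  0  1  2  3  4  5  6  7  8  9 10 11 12 13 14 15 16 17
dp  0  1  2  1  2  3  1  2  1  2  3  2  2  3  2  3  2  3

3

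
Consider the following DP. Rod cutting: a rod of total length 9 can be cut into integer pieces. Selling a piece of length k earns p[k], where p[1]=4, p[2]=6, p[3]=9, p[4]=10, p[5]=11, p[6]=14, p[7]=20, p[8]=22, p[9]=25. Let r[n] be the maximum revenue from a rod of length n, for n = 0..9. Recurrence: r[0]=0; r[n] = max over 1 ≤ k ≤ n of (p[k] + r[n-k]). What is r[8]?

   n    0    1    2    3    4    5    6    7    8    9
r[n]    0    4    8   12   16   20   24   28   32   36

32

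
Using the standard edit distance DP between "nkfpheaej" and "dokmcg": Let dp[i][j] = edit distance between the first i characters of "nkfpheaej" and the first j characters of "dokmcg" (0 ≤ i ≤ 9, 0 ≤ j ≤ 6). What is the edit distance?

   ''  d  o  k  m  c  g
''  0  1  2  3  4  5  6
 n  1  1  2  3  4  5  6
 k  2  2  2  2  3  4  5
 f  3  3  3  3  3  4  5
 p  4  4  4  4  4  4  5
 h  5  5  5  5  5  5  5
 e  6  6  6  6  6  6  6
 a  7  7  7  7  7  7  7
 e  8  8  8  8  8  8  8
 j  9  9  9  9  9  9  9

9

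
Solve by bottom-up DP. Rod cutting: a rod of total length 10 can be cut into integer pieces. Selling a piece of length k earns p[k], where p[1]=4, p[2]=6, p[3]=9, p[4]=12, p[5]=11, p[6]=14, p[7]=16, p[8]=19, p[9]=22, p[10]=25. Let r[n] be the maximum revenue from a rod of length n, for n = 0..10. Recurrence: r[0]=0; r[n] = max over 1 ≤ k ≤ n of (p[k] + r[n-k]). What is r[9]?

   n    0    1    2    3    4    5    6    7    8    9   10
r[n]    0    4    8   12   16   20   24   28   32   36   40

36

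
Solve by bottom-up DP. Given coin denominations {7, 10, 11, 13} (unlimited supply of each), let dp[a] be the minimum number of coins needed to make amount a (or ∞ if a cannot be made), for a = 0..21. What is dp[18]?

2

 a  0  1  2  3  4  5  6  7  8  9 10 11 12 13 14 15 16 17 18 19 20 21
dp  0  -  -  -  -  -  -  1  -  -  1  1  -  1  2  -  -  2  2  -  2  2
(- denotes ∞ / unreachable)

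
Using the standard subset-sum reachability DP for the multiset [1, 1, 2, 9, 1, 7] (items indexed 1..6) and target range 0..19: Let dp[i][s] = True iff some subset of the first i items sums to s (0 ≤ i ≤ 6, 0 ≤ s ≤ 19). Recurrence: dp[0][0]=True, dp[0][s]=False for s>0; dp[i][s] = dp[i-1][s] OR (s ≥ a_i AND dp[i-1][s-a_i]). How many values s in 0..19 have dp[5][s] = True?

i\s   0   1   2   3   4   5   6   7   8   9  10  11  12  13  14  15  16  17  18  19
  0   T   F   F   F   F   F   F   F   F   F   F   F   F   F   F   F   F   F   F   F
  1   T   T   F   F   F   F   F   F   F   F   F   F   F   F   F   F   F   F   F   F
  2   T   T   T   F   F   F   F   F   F   F   F   F   F   F   F   F   F   F   F   F
  3   T   T   T   T   T   F   F   F   F   F   F   F   F   F   F   F   F   F   F   F
  4   T   T   T   T   T   F   F   F   F   T   T   T   T   T   F   F   F   F   F   F
  5   T   T   T   T   T   T   F   F   F   T   T   T   T   T   T   F   F   F   F   F
  6   T   T   T   T   T   T   F   T   T   T   T   T   T   T   T   F   T   T   T   T

12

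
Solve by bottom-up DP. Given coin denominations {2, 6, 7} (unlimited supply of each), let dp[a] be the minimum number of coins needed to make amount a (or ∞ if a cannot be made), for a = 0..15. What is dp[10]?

 a  0  1  2  3  4  5  6  7  8  9 10 11 12 13 14 15
dp  0  -  1  -  2  -  1  1  2  2  3  3  2  2  2  3
(- denotes ∞ / unreachable)

3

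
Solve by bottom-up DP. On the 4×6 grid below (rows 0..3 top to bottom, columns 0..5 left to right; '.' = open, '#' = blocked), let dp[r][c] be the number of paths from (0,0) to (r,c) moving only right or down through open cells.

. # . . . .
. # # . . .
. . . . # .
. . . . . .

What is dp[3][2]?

r\c   0   1   2   3   4   5
  0   1   0   0   0   0   0
  1   1   0   0   0   0   0
  2   1   1   1   1   0   0
  3   1   2   3   4   4   4

3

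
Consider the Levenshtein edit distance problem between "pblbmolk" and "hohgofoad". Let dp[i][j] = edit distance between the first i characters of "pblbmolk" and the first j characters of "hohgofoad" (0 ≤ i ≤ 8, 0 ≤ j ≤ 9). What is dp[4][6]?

6

   ''  h  o  h  g  o  f  o  a  d
''  0  1  2  3  4  5  6  7  8  9
 p  1  1  2  3  4  5  6  7  8  9
 b  2  2  2  3  4  5  6  7  8  9
 l  3  3  3  3  4  5  6  7  8  9
 b  4  4  4  4  4  5  6  7  8  9
 m  5  5  5  5  5  5  6  7  8  9
 o  6  6  5  6  6  5  6  6  7  8
 l  7  7  6  6  7  6  6  7  7  8
 k  8  8  7  7  7  7  7  7  8  8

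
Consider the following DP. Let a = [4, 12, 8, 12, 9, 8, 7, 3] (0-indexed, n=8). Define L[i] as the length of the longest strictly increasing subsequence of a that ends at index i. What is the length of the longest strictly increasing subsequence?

   i    0    1    2    3    4    5    6    7
a[i]    4   12    8   12    9    8    7    3
L[i]    1    2    2    3    3    2    2    1

3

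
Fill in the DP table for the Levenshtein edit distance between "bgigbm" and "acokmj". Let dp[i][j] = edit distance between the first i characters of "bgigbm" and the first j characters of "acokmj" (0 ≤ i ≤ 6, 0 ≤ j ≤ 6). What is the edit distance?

   ''  a  c  o  k  m  j
''  0  1  2  3  4  5  6
 b  1  1  2  3  4  5  6
 g  2  2  2  3  4  5  6
 i  3  3  3  3  4  5  6
 g  4  4  4  4  4  5  6
 b  5  5  5  5  5  5  6
 m  6  6  6  6  6  5  6

6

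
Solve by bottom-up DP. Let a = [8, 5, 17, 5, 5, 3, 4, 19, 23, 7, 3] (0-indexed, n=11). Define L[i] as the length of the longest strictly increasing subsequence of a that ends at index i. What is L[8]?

4

   i    0    1    2    3    4    5    6    7    8    9   10
a[i]    8    5   17    5    5    3    4   19   23    7    3
L[i]    1    1    2    1    1    1    2    3    4    3    1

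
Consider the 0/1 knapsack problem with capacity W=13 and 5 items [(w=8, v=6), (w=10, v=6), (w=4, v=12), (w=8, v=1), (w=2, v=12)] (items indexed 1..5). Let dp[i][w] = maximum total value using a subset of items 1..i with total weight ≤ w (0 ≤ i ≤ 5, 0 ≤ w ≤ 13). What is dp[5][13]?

i\w   0   1   2   3   4   5   6   7   8   9  10  11  12  13
  0   0   0   0   0   0   0   0   0   0   0   0   0   0   0
  1   0   0   0   0   0   0   0   0   6   6   6   6   6   6
  2   0   0   0   0   0   0   0   0   6   6   6   6   6   6
  3   0   0   0   0  12  12  12  12  12  12  12  12  18  18
  4   0   0   0   0  12  12  12  12  12  12  12  12  18  18
  5   0   0  12  12  12  12  24  24  24  24  24  24  24  24

24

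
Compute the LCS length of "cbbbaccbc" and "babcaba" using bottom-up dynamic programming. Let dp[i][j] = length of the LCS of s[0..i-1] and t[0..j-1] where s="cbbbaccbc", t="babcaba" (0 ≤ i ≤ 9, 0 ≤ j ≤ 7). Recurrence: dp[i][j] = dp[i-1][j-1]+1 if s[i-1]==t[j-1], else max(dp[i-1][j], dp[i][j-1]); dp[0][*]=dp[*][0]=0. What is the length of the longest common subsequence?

   ''  b  a  b  c  a  b  a
''  0  0  0  0  0  0  0  0
 c  0  0  0  0  1  1  1  1
 b  0  1  1  1  1  1  2  2
 b  0  1  1  2  2  2  2  2
 b  0  1  1  2  2  2  3  3
 a  0  1  2  2  2  3  3  4
 c  0  1  2  2  3  3  3  4
 c  0  1  2  2  3  3  3  4
 b  0  1  2  3  3  3  4  4
 c  0  1  2  3  4  4  4  4

4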